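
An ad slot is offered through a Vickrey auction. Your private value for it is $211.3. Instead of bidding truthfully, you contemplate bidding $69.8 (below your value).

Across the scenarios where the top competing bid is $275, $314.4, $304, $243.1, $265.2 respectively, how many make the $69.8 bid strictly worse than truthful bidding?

0

The deviation hurts exactly when the highest competing bid lies strictly between $69.8 and $211.3 — underbidding then forfeits a profitable win.
$275: above both → same outcome either way.
$314.4: above both → same outcome either way.
$304: above both → same outcome either way.
$243.1: above both → same outcome either way.
$265.2: above both → same outcome either way.
Count: 0.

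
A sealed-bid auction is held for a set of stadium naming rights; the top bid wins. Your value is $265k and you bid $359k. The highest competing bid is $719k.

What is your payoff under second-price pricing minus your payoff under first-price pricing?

$0k

Your bid $359k is below $719k, so you lose under either rule.
Payoff is $0k in both cases; difference = $0k.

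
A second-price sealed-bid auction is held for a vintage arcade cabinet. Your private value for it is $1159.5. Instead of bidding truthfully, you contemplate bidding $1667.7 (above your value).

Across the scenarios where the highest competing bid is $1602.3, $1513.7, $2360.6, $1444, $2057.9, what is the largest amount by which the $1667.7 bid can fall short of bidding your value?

$1602.3: truthful gives $0, deviation gives −$442.8 → loss $442.8.
$1513.7: truthful gives $0, deviation gives −$354.2 → loss $354.2.
$2360.6: same outcome either way → loss $0.
$1444: truthful gives $0, deviation gives −$284.5 → loss $284.5.
$2057.9: same outcome either way → loss $0.
Maximum loss: $442.8.

$442.8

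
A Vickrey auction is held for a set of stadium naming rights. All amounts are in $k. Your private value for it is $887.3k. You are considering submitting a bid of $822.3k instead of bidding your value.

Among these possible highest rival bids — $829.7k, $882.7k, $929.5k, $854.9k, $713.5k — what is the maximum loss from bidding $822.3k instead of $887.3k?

$829.7k: truthful gives $57.6k, deviation gives $0k → loss $57.6k.
$882.7k: truthful gives $4.6k, deviation gives $0k → loss $4.6k.
$929.5k: same outcome either way → loss $0k.
$854.9k: truthful gives $32.4k, deviation gives $0k → loss $32.4k.
$713.5k: same outcome either way → loss $0k.
Maximum loss: $57.6k.

$57.6k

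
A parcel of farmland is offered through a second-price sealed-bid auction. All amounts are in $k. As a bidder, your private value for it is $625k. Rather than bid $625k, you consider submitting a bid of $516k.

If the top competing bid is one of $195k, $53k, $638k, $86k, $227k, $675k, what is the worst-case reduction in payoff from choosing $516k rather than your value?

$195k: same outcome either way → loss $0k.
$53k: same outcome either way → loss $0k.
$638k: same outcome either way → loss $0k.
$86k: same outcome either way → loss $0k.
$227k: same outcome either way → loss $0k.
$675k: same outcome either way → loss $0k.
Maximum loss: $0k.

$0k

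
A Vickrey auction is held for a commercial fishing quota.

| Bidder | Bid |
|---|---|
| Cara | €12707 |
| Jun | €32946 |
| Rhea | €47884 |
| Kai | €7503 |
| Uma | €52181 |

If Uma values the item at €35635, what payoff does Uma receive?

−€12249

Highest bid: Uma at €52181, so Uma wins.
Second-highest bid: Rhea at €47884 — that is the price the winner pays.
Uma's payoff = value − price = €35635 − €47884 = −€12249.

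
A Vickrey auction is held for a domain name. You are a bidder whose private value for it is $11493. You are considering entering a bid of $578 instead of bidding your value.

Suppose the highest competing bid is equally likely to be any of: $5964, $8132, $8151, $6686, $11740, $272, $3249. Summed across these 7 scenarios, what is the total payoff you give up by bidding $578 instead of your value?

The deviation costs you only when the competing bid falls strictly between $578 and $11493; elsewhere both bids give the same outcome.
$5964: truthful payoff $5529, deviation payoff $0 → loss $5529.
$8132: truthful payoff $3361, deviation payoff $0 → loss $3361.
$8151: truthful payoff $3342, deviation payoff $0 → loss $3342.
$6686: truthful payoff $4807, deviation payoff $0 → loss $4807.
$11740: outcomes coincide → loss $0.
$272: outcomes coincide → loss $0.
$3249: truthful payoff $8244, deviation payoff $0 → loss $8244.
Total loss = $5529 + $3361 + $3342 + $4807 + $8244 = $25283.
Because the price is fixed by the runner-up's bid, deviating from your value can only change a good outcome into a bad one — never the reverse.

$25283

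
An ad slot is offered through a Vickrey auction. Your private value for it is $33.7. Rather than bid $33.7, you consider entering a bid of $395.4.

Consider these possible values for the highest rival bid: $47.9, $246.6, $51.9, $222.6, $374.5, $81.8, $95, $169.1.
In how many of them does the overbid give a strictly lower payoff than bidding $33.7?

The deviation hurts exactly when the highest competing bid lies strictly between $33.7 and $395.4 — overbidding then wins at a price above your value.
$47.9: inside the interval → strictly worse (loss $14.2).
$246.6: inside the interval → strictly worse (loss $212.9).
$51.9: inside the interval → strictly worse (loss $18.2).
$222.6: inside the interval → strictly worse (loss $188.9).
$374.5: inside the interval → strictly worse (loss $340.8).
$81.8: inside the interval → strictly worse (loss $48.1).
$95: inside the interval → strictly worse (loss $61.3).
$169.1: inside the interval → strictly worse (loss $135.4).
Count: 8.

8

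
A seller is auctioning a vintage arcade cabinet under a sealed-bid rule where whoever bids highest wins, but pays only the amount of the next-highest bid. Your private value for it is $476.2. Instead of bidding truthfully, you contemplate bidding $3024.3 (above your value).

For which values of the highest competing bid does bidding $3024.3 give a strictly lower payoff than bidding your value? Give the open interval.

If the competing bid is below $476.2, both bids win at the same price — no difference.
If it is above $3024.3, both bids lose — no difference.
If it lies strictly between $476.2 and $3024.3, bidding your value loses (payoff 0) while bidding $3024.3 wins at a price above your value (payoff negative).
So the deviation strictly hurts on the open interval ($476.2, $3024.3).
In a second-price auction your bid sets only whether you win, not what you pay, so bidding your true value is weakly dominant.

($476.2, $3024.3)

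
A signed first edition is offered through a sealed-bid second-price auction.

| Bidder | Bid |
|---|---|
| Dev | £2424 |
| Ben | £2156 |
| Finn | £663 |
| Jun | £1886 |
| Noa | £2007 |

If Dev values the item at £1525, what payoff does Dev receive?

Highest bid: Dev at £2424, so Dev wins.
Second-highest bid: Ben at £2156 — that is the price the winner pays.
Dev's payoff = value − price = £1525 − £2156 = −£631.

−£631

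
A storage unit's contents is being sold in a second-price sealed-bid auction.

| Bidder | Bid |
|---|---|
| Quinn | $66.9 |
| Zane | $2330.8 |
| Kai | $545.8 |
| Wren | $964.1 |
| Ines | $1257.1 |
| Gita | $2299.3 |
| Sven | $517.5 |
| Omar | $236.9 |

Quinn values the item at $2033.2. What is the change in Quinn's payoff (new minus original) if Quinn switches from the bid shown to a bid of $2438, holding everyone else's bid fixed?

−$297.6

The highest bid among the other bidders is $2330.8; Quinn's bid doesn't change that.
Original bid $66.9: Quinn is not highest (top rival bid is $2330.8); payoff $0.
Alternative bid $2438: Quinn is highest, pays the top rival bid $2330.8; payoff $2033.2 − $2330.8 = −$297.6.
Change in payoff = −$297.6 − ($0) = −$297.6.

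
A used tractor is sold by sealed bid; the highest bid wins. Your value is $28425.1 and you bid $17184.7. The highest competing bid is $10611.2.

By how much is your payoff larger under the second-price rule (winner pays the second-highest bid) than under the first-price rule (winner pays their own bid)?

You have the highest bid, so you win under either rule.
Second-price: pay $10611.2 → payoff $17813.9.
First-price: pay your own bid $17184.7 → payoff $11240.4.
Difference = $17813.9 − ($11240.4) = $6573.5.

$6573.5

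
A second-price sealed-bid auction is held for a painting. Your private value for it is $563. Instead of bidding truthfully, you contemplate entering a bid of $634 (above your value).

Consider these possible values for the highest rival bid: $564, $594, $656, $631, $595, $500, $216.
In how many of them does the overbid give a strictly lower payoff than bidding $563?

4

The deviation hurts exactly when the highest competing bid lies strictly between $563 and $634 — overbidding then wins at a price above your value.
$564: inside the interval → strictly worse (loss $1).
$594: inside the interval → strictly worse (loss $31).
$656: above both → same outcome either way.
$631: inside the interval → strictly worse (loss $68).
$595: inside the interval → strictly worse (loss $32).
$500: below both → same outcome either way.
$216: below both → same outcome either way.
Count: 4.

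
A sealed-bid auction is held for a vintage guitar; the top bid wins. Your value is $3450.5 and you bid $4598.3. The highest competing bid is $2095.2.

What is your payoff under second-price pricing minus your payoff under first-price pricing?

$2503.1

You have the highest bid, so you win under either rule.
Second-price: pay $2095.2 → payoff $1355.3.
First-price: pay your own bid $4598.3 → payoff −$1147.8.
Difference = $1355.3 − (−$1147.8) = $2503.1.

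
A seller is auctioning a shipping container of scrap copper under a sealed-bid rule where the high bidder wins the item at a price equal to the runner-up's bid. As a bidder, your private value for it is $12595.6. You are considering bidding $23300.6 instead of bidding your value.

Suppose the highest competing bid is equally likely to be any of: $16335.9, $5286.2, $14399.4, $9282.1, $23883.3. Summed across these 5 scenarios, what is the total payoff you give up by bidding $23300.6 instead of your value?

The deviation costs you only when the competing bid falls strictly between $12595.6 and $23300.6; elsewhere both bids give the same outcome.
$16335.9: truthful payoff $0, deviation payoff −$3740.3 → loss $3740.3.
$5286.2: outcomes coincide → loss $0.
$14399.4: truthful payoff $0, deviation payoff −$1803.8 → loss $1803.8.
$9282.1: outcomes coincide → loss $0.
$23883.3: outcomes coincide → loss $0.
Total loss = $3740.3 + $1803.8 = $5544.1.
Truthful bidding weakly dominates here: raising your bid can only win items priced above your value, and lowering it can only forfeit items priced below.

$5544.1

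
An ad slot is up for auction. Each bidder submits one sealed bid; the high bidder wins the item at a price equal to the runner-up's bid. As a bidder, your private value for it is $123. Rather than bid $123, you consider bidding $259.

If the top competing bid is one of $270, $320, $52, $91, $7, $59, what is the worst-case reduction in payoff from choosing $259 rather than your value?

$0

$270: same outcome either way → loss $0.
$320: same outcome either way → loss $0.
$52: same outcome either way → loss $0.
$91: same outcome either way → loss $0.
$7: same outcome either way → loss $0.
$59: same outcome either way → loss $0.
Maximum loss: $0.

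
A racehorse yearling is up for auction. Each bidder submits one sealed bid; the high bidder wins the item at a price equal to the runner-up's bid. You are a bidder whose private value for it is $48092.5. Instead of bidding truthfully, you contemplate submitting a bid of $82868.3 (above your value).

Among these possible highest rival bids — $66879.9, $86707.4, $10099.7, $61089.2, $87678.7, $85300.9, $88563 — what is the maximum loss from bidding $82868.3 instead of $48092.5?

$18787.4

$66879.9: truthful gives $0, deviation gives −$18787.4 → loss $18787.4.
$86707.4: same outcome either way → loss $0.
$10099.7: same outcome either way → loss $0.
$61089.2: truthful gives $0, deviation gives −$12996.7 → loss $12996.7.
$87678.7: same outcome either way → loss $0.
$85300.9: same outcome either way → loss $0.
$88563: same outcome either way → loss $0.
Maximum loss: $18787.4.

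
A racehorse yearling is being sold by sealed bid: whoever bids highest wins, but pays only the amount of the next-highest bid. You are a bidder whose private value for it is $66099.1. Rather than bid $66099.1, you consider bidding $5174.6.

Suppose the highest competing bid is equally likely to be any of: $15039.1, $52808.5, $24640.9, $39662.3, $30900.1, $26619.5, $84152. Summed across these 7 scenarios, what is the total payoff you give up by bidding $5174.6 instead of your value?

The deviation costs you only when the competing bid falls strictly between $5174.6 and $66099.1; elsewhere both bids give the same outcome.
$15039.1: truthful payoff $51060, deviation payoff $0 → loss $51060.
$52808.5: truthful payoff $13290.6, deviation payoff $0 → loss $13290.6.
$24640.9: truthful payoff $41458.2, deviation payoff $0 → loss $41458.2.
$39662.3: truthful payoff $26436.8, deviation payoff $0 → loss $26436.8.
$30900.1: truthful payoff $35199, deviation payoff $0 → loss $35199.
$26619.5: truthful payoff $39479.6, deviation payoff $0 → loss $39479.6.
$84152: outcomes coincide → loss $0.
Total loss = $51060 + $13290.6 + $41458.2 + $26436.8 + $35199 + $39479.6 = $206924.2.

$206924.2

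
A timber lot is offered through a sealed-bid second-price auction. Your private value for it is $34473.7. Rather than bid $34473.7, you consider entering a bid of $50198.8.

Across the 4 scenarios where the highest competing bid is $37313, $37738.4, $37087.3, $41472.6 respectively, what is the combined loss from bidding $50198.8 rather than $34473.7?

$15716.5

The deviation costs you only when the competing bid falls strictly between $34473.7 and $50198.8; elsewhere both bids give the same outcome.
$37313: truthful payoff $0, deviation payoff −$2839.3 → loss $2839.3.
$37738.4: truthful payoff $0, deviation payoff −$3264.7 → loss $3264.7.
$37087.3: truthful payoff $0, deviation payoff −$2613.6 → loss $2613.6.
$41472.6: truthful payoff $0, deviation payoff −$6998.9 → loss $6998.9.
Total loss = $2839.3 + $3264.7 + $2613.6 + $6998.9 = $15716.5.
Because the price is fixed by the runner-up's bid, deviating from your value can only change a good outcome into a bad one — never the reverse.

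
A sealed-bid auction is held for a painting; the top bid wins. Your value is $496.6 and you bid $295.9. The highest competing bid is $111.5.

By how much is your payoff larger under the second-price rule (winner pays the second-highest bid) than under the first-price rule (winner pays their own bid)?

$184.4

You have the highest bid, so you win under either rule.
Second-price: pay $111.5 → payoff $385.1.
First-price: pay your own bid $295.9 → payoff $200.7.
Difference = $385.1 − ($200.7) = $184.4.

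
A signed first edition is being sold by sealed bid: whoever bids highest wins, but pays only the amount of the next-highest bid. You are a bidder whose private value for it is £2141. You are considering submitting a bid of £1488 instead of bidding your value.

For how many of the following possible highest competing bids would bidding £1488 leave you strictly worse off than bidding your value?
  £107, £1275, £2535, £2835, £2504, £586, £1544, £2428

1

The deviation hurts exactly when the highest competing bid lies strictly between £1488 and £2141 — underbidding then forfeits a profitable win.
£107: below both → same outcome either way.
£1275: below both → same outcome either way.
£2535: above both → same outcome either way.
£2835: above both → same outcome either way.
£2504: above both → same outcome either way.
£586: below both → same outcome either way.
£1544: inside the interval → strictly worse (loss £597).
£2428: above both → same outcome either way.
Count: 1.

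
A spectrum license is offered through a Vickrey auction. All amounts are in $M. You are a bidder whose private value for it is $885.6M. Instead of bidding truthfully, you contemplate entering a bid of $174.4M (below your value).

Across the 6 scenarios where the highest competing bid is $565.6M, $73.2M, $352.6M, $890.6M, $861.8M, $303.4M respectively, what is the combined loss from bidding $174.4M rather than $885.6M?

The deviation costs you only when the competing bid falls strictly between $174.4M and $885.6M; elsewhere both bids give the same outcome.
$565.6M: truthful payoff $320M, deviation payoff $0M → loss $320M.
$73.2M: outcomes coincide → loss $0M.
$352.6M: truthful payoff $533M, deviation payoff $0M → loss $533M.
$890.6M: outcomes coincide → loss $0M.
$861.8M: truthful payoff $23.8M, deviation payoff $0M → loss $23.8M.
$303.4M: truthful payoff $582.2M, deviation payoff $0M → loss $582.2M.
Total loss = $320M + $533M + $23.8M + $582.2M = $1459M.

$1459M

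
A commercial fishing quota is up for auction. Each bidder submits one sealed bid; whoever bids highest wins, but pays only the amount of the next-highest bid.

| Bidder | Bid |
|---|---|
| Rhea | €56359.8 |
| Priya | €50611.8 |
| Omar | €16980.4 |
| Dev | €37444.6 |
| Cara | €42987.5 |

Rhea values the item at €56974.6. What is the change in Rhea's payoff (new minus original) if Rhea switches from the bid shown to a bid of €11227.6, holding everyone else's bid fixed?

−€6362.8

The highest bid among the other bidders is €50611.8; Rhea's bid doesn't change that.
Original bid €56359.8: Rhea is highest, pays the top rival bid €50611.8; payoff €56974.6 − €50611.8 = €6362.8.
Alternative bid €11227.6: Rhea is not highest (top rival bid is €50611.8); payoff €0.
Change in payoff = €0 − (€6362.8) = −€6362.8.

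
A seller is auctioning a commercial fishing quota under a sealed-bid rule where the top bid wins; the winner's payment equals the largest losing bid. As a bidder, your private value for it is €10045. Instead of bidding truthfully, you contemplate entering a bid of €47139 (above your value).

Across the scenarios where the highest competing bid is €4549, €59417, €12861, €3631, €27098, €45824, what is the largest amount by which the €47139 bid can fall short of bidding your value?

€4549: same outcome either way → loss €0.
€59417: same outcome either way → loss €0.
€12861: truthful gives €0, deviation gives −€2816 → loss €2816.
€3631: same outcome either way → loss €0.
€27098: truthful gives €0, deviation gives −€17053 → loss €17053.
€45824: truthful gives €0, deviation gives −€35779 → loss €35779.
Maximum loss: €35779.

€35779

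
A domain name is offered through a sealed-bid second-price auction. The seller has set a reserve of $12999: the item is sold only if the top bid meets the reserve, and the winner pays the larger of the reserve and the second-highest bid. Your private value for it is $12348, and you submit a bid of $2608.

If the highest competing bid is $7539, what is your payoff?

$0

Your bid $2608 is below the highest competing bid $7539, so you lose. Payoff $0.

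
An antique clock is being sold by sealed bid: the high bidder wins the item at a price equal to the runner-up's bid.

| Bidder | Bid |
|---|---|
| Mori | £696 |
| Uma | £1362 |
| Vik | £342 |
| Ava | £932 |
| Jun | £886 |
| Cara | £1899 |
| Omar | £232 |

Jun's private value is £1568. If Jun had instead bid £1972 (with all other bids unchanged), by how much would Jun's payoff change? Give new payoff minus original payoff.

−£331

The highest bid among the other bidders is £1899; Jun's bid doesn't change that.
Original bid £886: Jun is not highest (top rival bid is £1899); payoff £0.
Alternative bid £1972: Jun is highest, pays the top rival bid £1899; payoff £1568 − £1899 = −£331.
Change in payoff = −£331 − (£0) = −£331.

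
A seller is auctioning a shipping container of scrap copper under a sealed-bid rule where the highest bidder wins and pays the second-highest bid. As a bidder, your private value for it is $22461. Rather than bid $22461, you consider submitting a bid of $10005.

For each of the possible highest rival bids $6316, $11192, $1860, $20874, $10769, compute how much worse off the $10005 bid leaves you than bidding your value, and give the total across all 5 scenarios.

The deviation costs you only when the competing bid falls strictly between $10005 and $22461; elsewhere both bids give the same outcome.
$6316: outcomes coincide → loss $0.
$11192: truthful payoff $11269, deviation payoff $0 → loss $11269.
$1860: outcomes coincide → loss $0.
$20874: truthful payoff $1587, deviation payoff $0 → loss $1587.
$10769: truthful payoff $11692, deviation payoff $0 → loss $11692.
Total loss = $11269 + $1587 + $11692 = $24548.

$24548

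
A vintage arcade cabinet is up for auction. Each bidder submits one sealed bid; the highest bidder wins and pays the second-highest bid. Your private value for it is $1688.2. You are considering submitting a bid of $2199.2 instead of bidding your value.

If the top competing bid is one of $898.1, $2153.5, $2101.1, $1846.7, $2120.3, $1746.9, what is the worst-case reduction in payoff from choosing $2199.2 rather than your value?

$898.1: same outcome either way → loss $0.
$2153.5: truthful gives $0, deviation gives −$465.3 → loss $465.3.
$2101.1: truthful gives $0, deviation gives −$412.9 → loss $412.9.
$1846.7: truthful gives $0, deviation gives −$158.5 → loss $158.5.
$2120.3: truthful gives $0, deviation gives −$432.1 → loss $432.1.
$1746.9: truthful gives $0, deviation gives −$58.7 → loss $58.7.
Maximum loss: $465.3.

$465.3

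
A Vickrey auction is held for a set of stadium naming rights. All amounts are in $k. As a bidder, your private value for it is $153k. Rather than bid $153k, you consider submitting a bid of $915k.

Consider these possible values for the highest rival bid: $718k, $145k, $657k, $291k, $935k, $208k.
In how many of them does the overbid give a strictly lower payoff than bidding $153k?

The deviation hurts exactly when the highest competing bid lies strictly between $153k and $915k — overbidding then wins at a price above your value.
$718k: inside the interval → strictly worse (loss $565k).
$145k: below both → same outcome either way.
$657k: inside the interval → strictly worse (loss $504k).
$291k: inside the interval → strictly worse (loss $138k).
$935k: above both → same outcome either way.
$208k: inside the interval → strictly worse (loss $55k).
Count: 4.

4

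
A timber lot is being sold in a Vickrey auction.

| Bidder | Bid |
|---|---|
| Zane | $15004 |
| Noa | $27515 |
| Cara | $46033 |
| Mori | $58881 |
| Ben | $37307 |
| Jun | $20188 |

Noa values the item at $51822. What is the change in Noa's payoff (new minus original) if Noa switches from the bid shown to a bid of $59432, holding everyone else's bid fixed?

The highest bid among the other bidders is $58881; Noa's bid doesn't change that.
Original bid $27515: Noa is not highest (top rival bid is $58881); payoff $0.
Alternative bid $59432: Noa is highest, pays the top rival bid $58881; payoff $51822 − $58881 = −$7059.
Change in payoff = −$7059 − ($0) = −$7059.

−$7059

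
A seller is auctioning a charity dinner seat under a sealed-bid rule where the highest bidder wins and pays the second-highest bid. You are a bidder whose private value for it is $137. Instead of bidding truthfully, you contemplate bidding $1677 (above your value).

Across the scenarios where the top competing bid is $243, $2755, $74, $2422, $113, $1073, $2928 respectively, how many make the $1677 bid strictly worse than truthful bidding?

2

The deviation hurts exactly when the highest competing bid lies strictly between $137 and $1677 — overbidding then wins at a price above your value.
$243: inside the interval → strictly worse (loss $106).
$2755: above both → same outcome either way.
$74: below both → same outcome either way.
$2422: above both → same outcome either way.
$113: below both → same outcome either way.
$1073: inside the interval → strictly worse (loss $936).
$2928: above both → same outcome either way.
Count: 2.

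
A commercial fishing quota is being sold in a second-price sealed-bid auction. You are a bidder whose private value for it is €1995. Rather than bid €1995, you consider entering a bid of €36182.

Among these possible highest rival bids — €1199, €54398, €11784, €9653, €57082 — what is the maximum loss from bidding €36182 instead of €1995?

€1199: same outcome either way → loss €0.
€54398: same outcome either way → loss €0.
€11784: truthful gives €0, deviation gives −€9789 → loss €9789.
€9653: truthful gives €0, deviation gives −€7658 → loss €7658.
€57082: same outcome either way → loss €0.
Maximum loss: €9789.

€9789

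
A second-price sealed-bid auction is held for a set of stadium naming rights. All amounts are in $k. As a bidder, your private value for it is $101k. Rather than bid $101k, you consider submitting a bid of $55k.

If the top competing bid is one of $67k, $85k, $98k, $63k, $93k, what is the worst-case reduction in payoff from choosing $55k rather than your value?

$67k: truthful gives $34k, deviation gives $0k → loss $34k.
$85k: truthful gives $16k, deviation gives $0k → loss $16k.
$98k: truthful gives $3k, deviation gives $0k → loss $3k.
$63k: truthful gives $38k, deviation gives $0k → loss $38k.
$93k: truthful gives $8k, deviation gives $0k → loss $8k.
Maximum loss: $38k.

$38k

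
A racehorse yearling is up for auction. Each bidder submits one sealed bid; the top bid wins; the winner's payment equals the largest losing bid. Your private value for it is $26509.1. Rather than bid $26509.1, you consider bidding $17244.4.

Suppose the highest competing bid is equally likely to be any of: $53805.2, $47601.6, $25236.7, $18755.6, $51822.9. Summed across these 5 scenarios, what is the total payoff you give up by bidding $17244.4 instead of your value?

The deviation costs you only when the competing bid falls strictly between $17244.4 and $26509.1; elsewhere both bids give the same outcome.
$53805.2: outcomes coincide → loss $0.
$47601.6: outcomes coincide → loss $0.
$25236.7: truthful payoff $1272.4, deviation payoff $0 → loss $1272.4.
$18755.6: truthful payoff $7753.5, deviation payoff $0 → loss $7753.5.
$51822.9: outcomes coincide → loss $0.
Total loss = $1272.4 + $7753.5 = $9025.9.

$9025.9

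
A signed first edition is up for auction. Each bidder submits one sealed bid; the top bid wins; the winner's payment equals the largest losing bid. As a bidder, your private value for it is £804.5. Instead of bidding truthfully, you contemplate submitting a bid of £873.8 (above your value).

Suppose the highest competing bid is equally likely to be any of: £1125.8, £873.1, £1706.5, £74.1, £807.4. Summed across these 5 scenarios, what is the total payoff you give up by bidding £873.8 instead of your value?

The deviation costs you only when the competing bid falls strictly between £804.5 and £873.8; elsewhere both bids give the same outcome.
£1125.8: outcomes coincide → loss £0.
£873.1: truthful payoff £0, deviation payoff −£68.6 → loss £68.6.
£1706.5: outcomes coincide → loss £0.
£74.1: outcomes coincide → loss £0.
£807.4: truthful payoff £0, deviation payoff −£2.9 → loss £2.9.
Total loss = £68.6 + £2.9 = £71.5.
Because the price is fixed by the runner-up's bid, deviating from your value can only change a good outcome into a bad one — never the reverse.

£71.5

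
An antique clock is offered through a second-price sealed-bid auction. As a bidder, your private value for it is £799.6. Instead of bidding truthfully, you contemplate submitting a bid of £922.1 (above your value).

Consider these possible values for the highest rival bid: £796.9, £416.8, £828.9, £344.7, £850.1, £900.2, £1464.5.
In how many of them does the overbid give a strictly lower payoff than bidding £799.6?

The deviation hurts exactly when the highest competing bid lies strictly between £799.6 and £922.1 — overbidding then wins at a price above your value.
£796.9: below both → same outcome either way.
£416.8: below both → same outcome either way.
£828.9: inside the interval → strictly worse (loss £29.3).
£344.7: below both → same outcome either way.
£850.1: inside the interval → strictly worse (loss £50.5).
£900.2: inside the interval → strictly worse (loss £100.6).
£1464.5: above both → same outcome either way.
Count: 3.

3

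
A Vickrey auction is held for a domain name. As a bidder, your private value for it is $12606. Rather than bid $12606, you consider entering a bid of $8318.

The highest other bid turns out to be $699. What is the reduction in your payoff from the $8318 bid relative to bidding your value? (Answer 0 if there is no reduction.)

$0

Bidding your value $12606: you win (since $12606 > $699) and pay $699. Payoff $11907.
Bidding $8318: you win and pay $699. Payoff $12606 − $699 = $11907.
Difference = $11907 − $11907 = $0; both bids lead to the same outcome because the competing bid is below both your value and your alternative bid.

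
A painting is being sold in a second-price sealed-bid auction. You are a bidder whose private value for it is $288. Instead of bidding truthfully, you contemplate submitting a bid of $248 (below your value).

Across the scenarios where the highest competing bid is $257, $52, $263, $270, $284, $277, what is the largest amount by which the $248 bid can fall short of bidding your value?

$257: truthful gives $31, deviation gives $0 → loss $31.
$52: same outcome either way → loss $0.
$263: truthful gives $25, deviation gives $0 → loss $25.
$270: truthful gives $18, deviation gives $0 → loss $18.
$284: truthful gives $4, deviation gives $0 → loss $4.
$277: truthful gives $11, deviation gives $0 → loss $11.
Maximum loss: $31.

$31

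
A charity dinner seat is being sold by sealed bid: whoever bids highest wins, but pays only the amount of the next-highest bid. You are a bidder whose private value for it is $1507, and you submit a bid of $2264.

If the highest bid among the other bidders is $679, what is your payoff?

Your bid $2264 exceeds the highest competing bid $679, so you win.
In a second-price auction the winner pays the second-highest bid, $679.
Payoff = value − price = $1507 − $679 = $828.

$828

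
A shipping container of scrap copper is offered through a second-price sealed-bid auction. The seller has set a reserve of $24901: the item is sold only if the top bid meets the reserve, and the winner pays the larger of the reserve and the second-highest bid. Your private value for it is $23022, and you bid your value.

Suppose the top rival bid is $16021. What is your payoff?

Your bid $23022 is the highest bid but falls below the reserve $24901, so the item goes unsold. Payoff $0.

$0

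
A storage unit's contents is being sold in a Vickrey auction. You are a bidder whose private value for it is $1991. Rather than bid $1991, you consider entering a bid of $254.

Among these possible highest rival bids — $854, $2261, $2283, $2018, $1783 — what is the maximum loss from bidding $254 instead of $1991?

$1137

$854: truthful gives $1137, deviation gives $0 → loss $1137.
$2261: same outcome either way → loss $0.
$2283: same outcome either way → loss $0.
$2018: same outcome either way → loss $0.
$1783: truthful gives $208, deviation gives $0 → loss $208.
Maximum loss: $1137.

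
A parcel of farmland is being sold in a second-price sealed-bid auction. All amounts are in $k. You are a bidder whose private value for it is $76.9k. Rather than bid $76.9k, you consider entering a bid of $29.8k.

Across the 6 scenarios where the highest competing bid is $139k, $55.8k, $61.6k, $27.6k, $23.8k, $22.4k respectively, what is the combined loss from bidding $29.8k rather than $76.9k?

The deviation costs you only when the competing bid falls strictly between $29.8k and $76.9k; elsewhere both bids give the same outcome.
$139k: outcomes coincide → loss $0k.
$55.8k: truthful payoff $21.1k, deviation payoff $0k → loss $21.1k.
$61.6k: truthful payoff $15.3k, deviation payoff $0k → loss $15.3k.
$27.6k: outcomes coincide → loss $0k.
$23.8k: outcomes coincide → loss $0k.
$22.4k: outcomes coincide → loss $0k.
Total loss = $21.1k + $15.3k = $36.4k.
In a second-price auction your bid sets only whether you win, not what you pay, so bidding your true value is weakly dominant.

$36.4k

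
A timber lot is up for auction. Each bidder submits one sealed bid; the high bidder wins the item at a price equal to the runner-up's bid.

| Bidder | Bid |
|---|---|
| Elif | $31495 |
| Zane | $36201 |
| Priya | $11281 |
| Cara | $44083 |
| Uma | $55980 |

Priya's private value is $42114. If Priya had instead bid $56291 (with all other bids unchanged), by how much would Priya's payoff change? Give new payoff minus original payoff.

The highest bid among the other bidders is $55980; Priya's bid doesn't change that.
Original bid $11281: Priya is not highest (top rival bid is $55980); payoff $0.
Alternative bid $56291: Priya is highest, pays the top rival bid $55980; payoff $42114 − $55980 = −$13866.
Change in payoff = −$13866 − ($0) = −$13866.

−$13866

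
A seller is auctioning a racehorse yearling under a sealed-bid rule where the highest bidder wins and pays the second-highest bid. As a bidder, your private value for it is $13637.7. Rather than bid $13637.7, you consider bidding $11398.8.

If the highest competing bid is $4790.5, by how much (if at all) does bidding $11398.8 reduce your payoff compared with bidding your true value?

$0

Bidding your value $13637.7: you win (since $13637.7 > $4790.5) and pay $4790.5. Payoff $8847.2.
Bidding $11398.8: you win and pay $4790.5. Payoff $13637.7 − $4790.5 = $8847.2.
Difference = $8847.2 − $8847.2 = $0; both bids lead to the same outcome because the competing bid is below both your value and your alternative bid.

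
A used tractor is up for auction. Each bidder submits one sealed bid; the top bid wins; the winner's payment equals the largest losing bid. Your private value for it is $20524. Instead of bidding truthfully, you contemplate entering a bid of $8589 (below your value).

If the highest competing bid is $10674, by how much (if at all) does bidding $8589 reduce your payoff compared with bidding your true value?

Bidding your value $20524: you win (since $20524 > $10674) and pay $10674. Payoff $9850.
Bidding $8589: you lose. Payoff $0.
The competing bid $10674 lies between your shaded bid and your value, so underbidding forfeits an item you could have won at a profitable price.
Loss from deviating = $9850 − ($0) = $9850.
Because the price is fixed by the runner-up's bid, deviating from your value can only change a good outcome into a bad one — never the reverse.

$9850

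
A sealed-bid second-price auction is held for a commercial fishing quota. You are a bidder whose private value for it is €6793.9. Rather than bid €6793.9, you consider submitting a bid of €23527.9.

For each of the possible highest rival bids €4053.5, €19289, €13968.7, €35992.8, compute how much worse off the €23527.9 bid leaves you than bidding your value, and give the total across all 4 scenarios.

The deviation costs you only when the competing bid falls strictly between €6793.9 and €23527.9; elsewhere both bids give the same outcome.
€4053.5: outcomes coincide → loss €0.
€19289: truthful payoff €0, deviation payoff −€12495.1 → loss €12495.1.
€13968.7: truthful payoff €0, deviation payoff −€7174.8 → loss €7174.8.
€35992.8: outcomes coincide → loss €0.
Total loss = €12495.1 + €7174.8 = €19669.9.

€19669.9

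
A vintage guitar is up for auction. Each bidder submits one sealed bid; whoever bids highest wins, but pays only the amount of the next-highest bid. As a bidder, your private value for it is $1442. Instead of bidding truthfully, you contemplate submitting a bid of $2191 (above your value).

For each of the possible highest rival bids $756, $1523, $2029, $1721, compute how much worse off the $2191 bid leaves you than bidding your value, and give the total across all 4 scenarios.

$947

The deviation costs you only when the competing bid falls strictly between $1442 and $2191; elsewhere both bids give the same outcome.
$756: outcomes coincide → loss $0.
$1523: truthful payoff $0, deviation payoff −$81 → loss $81.
$2029: truthful payoff $0, deviation payoff −$587 → loss $587.
$1721: truthful payoff $0, deviation payoff −$279 → loss $279.
Total loss = $81 + $587 + $279 = $947.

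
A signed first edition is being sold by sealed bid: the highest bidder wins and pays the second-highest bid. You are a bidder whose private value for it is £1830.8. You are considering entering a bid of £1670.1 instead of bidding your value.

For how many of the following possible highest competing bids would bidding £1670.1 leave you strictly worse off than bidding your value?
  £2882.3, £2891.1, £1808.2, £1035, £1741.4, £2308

The deviation hurts exactly when the highest competing bid lies strictly between £1670.1 and £1830.8 — underbidding then forfeits a profitable win.
£2882.3: above both → same outcome either way.
£2891.1: above both → same outcome either way.
£1808.2: inside the interval → strictly worse (loss £22.6).
£1035: below both → same outcome either way.
£1741.4: inside the interval → strictly worse (loss £89.4).
£2308: above both → same outcome either way.
Count: 2.

2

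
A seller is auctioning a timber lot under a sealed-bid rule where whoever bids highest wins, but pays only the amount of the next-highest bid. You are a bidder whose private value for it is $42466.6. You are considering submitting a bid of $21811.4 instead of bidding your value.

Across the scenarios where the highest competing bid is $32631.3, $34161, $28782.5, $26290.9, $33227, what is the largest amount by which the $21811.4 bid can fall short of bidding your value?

$32631.3: truthful gives $9835.3, deviation gives $0 → loss $9835.3.
$34161: truthful gives $8305.6, deviation gives $0 → loss $8305.6.
$28782.5: truthful gives $13684.1, deviation gives $0 → loss $13684.1.
$26290.9: truthful gives $16175.7, deviation gives $0 → loss $16175.7.
$33227: truthful gives $9239.6, deviation gives $0 → loss $9239.6.
Maximum loss: $16175.7.

$16175.7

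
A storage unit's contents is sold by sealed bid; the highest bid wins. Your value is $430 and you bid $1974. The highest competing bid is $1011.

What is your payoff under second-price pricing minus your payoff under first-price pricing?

$963

You have the highest bid, so you win under either rule.
Second-price: pay $1011 → payoff −$581.
First-price: pay your own bid $1974 → payoff −$1544.
Difference = −$581 − (−$1544) = $963.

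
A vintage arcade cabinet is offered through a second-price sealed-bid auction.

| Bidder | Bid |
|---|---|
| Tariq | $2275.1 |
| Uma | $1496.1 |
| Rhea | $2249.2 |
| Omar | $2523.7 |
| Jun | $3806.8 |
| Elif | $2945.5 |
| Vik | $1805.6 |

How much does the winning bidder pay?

Highest bid: Jun at $3806.8, so Jun wins.
Second-highest bid: Elif at $2945.5 — that is the price the winner pays.

$2945.5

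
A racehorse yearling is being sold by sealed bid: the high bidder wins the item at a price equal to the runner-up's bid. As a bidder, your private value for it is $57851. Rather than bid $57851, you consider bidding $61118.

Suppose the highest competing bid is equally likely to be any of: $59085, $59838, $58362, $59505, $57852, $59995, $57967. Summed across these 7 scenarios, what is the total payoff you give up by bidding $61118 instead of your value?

The deviation costs you only when the competing bid falls strictly between $57851 and $61118; elsewhere both bids give the same outcome.
$59085: truthful payoff $0, deviation payoff −$1234 → loss $1234.
$59838: truthful payoff $0, deviation payoff −$1987 → loss $1987.
$58362: truthful payoff $0, deviation payoff −$511 → loss $511.
$59505: truthful payoff $0, deviation payoff −$1654 → loss $1654.
$57852: truthful payoff $0, deviation payoff −$1 → loss $1.
$59995: truthful payoff $0, deviation payoff −$2144 → loss $2144.
$57967: truthful payoff $0, deviation payoff −$116 → loss $116.
Total loss = $1234 + $1987 + $511 + $1654 + $1 + $2144 + $116 = $7647.
Truthful bidding weakly dominates here: raising your bid can only win items priced above your value, and lowering it can only forfeit items priced below.

$7647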